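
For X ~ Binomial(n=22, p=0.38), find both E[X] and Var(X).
E[X] = 8.3600, Var(X) = 5.1832

We have X ~ Binomial(n=22, p=0.38).

For a Binomial distribution with n=22, p=0.38:

Expected value:
E[X] = 8.3600

Variance:
Var(X) = 5.1832

Standard deviation:
σ = √Var(X) = 2.2767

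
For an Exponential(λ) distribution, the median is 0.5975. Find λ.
λ = 1.1601

For X ~ Exponential(λ), the CDF is F(x) = 1 - e^(-λx).
The median m satisfies F(m) = 0.5:
1 - e^(-λm) = 0.5
e^(-λm) = 0.5
λm = ln(2)
m = ln(2) / λ

Given m = 0.5975:
λ = ln(2) / 0.5975 = 0.693147 / 0.5975 = 1.1601

Verification: ln(2) / 1.1601 = 0.5975 ✓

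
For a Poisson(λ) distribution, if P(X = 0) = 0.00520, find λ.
λ = 5.2591

For a Poisson(λ) distribution, the PMF at 0 is:
P(X = 0) = λ^0 e^(-λ) / 0! = e^(-λ)

Given P(X = 0) = 0.00520:
e^(-λ) = 0.00520
-λ = ln(0.00520)
λ = -ln(0.00520) = 5.2591

Verification: e^(-5.2591) = 0.00520 ✓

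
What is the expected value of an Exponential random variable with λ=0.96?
1.0417

We have X ~ Exponential(λ=0.96).

For an Exponential distribution with λ=0.96:
E[X] = 1.0417

This is the expected (average) value of X.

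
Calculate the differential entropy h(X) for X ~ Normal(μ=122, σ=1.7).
1.9496 nats

We have X ~ Normal(μ=122, σ=1.7).

The differential entropy measures the uncertainty or information content of the distribution.

For a Normal distribution with μ=122, σ=1.7:
h(X) = 1.9496 nats

(In bits, this would be 2.8126 bits.)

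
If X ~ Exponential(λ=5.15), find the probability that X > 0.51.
0.072331

We have X ~ Exponential(λ=5.15).

P(X > 0.51) = 1 - P(X ≤ 0.51)
                = 1 - F(0.51)
                = 1 - 0.927669
                = 0.072331

So there's approximately a 7.2% chance that X exceeds 0.51.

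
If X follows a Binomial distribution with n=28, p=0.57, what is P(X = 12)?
0.048885

We have X ~ Binomial(n=28, p=0.57).

For a Binomial distribution, the PMF gives us the probability of each outcome.

Using the PMF formula:
P(X = 12) = 0.048885

Rounded to 4 decimal places: 0.0489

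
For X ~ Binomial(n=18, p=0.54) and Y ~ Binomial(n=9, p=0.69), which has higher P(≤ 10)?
Y has higher probability (P(Y ≤ 10) = 1.0000 > P(X ≤ 10) = 0.6412)

Compute P(≤ 10) for each distribution:

X ~ Binomial(n=18, p=0.54):
P(X ≤ 10) = 0.6412

Y ~ Binomial(n=9, p=0.69):
P(Y ≤ 10) = 1.0000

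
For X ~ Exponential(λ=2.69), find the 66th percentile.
0.4010

We have X ~ Exponential(λ=2.69).

We want to find x such that P(X ≤ x) = 0.66.

This is the 66th percentile, which means 66% of values fall below this point.

Using the inverse CDF (quantile function):
x = F⁻¹(0.66) = 0.4010

Verification: P(X ≤ 0.4010) = 0.66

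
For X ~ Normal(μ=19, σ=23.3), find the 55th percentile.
21.9279

We have X ~ Normal(μ=19, σ=23.3).

We want to find x such that P(X ≤ x) = 0.55.

This is the 55th percentile, which means 55% of values fall below this point.

Using the inverse CDF (quantile function):
x = F⁻¹(0.55) = 21.9279

Verification: P(X ≤ 21.9279) = 0.55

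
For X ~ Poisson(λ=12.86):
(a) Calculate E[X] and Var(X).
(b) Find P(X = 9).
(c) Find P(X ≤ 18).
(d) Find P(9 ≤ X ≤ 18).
(a) E[X] = 12.8600, Var(X) = 12.8600
(b) P(X = 9) = 0.068925
(c) P(X ≤ 18) = 0.935576
(d) P(9 ≤ X ≤ 18) = 0.829242

We have X ~ Poisson(λ=12.86).

(a) Moments:
E[X] = 12.8600
Var(X) = 12.8600
σ = √Var(X) = 3.5861

(b) Point probability using PMF:
P(X = 9) = 0.068925

(c) Cumulative probability using CDF:
P(X ≤ 18) = F(18) = 0.935576

(d) Range probability:
P(9 ≤ X ≤ 18) = P(X ≤ 18) - P(X ≤ 8)
                   = F(18) - F(8)
                   = 0.935576 - 0.106335
                   = 0.829242

This means approximately 82.9% of outcomes fall in the interval [9, 18].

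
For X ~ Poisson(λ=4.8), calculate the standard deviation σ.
2.1909

We have X ~ Poisson(λ=4.8).

For a Poisson distribution with λ=4.8:
σ = √Var(X) = 2.1909

The standard deviation is the square root of the variance.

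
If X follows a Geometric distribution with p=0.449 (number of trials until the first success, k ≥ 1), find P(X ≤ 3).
0.832716

We have X ~ Geometric(p=0.449) (number of trials until the first success, k ≥ 1).

The CDF gives us P(X ≤ k).

Using the CDF:
P(X ≤ 3) = 0.832716

This means there's approximately a 83.3% chance that X is at most 3.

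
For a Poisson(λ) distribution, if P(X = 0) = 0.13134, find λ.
λ = 2.0300

For a Poisson(λ) distribution, the PMF at 0 is:
P(X = 0) = λ^0 e^(-λ) / 0! = e^(-λ)

Given P(X = 0) = 0.13134:
e^(-λ) = 0.13134
-λ = ln(0.13134)
λ = -ln(0.13134) = 2.0300

Verification: e^(-2.0300) = 0.13134 ✓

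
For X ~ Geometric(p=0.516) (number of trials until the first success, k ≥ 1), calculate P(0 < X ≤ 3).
0.886620

We have X ~ Geometric(p=0.516) (number of trials until the first success, k ≥ 1).

To find P(0 < X ≤ 3), we use:
P(0 < X ≤ 3) = P(X ≤ 3) - P(X ≤ 0)
                 = F(3) - F(0)
                 = 0.886620 - 0.000000
                 = 0.886620

So there's approximately a 88.7% chance that X falls in this range.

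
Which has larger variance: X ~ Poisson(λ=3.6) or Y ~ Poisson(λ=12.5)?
Y has larger variance (12.5000 > 3.6000)

Compute the variance for each distribution:

X ~ Poisson(λ=3.6):
Var(X) = 3.6000

Y ~ Poisson(λ=12.5):
Var(Y) = 12.5000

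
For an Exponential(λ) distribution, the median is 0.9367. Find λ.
λ = 0.7400

For X ~ Exponential(λ), the CDF is F(x) = 1 - e^(-λx).
The median m satisfies F(m) = 0.5:
1 - e^(-λm) = 0.5
e^(-λm) = 0.5
λm = ln(2)
m = ln(2) / λ

Given m = 0.9367:
λ = ln(2) / 0.9367 = 0.693147 / 0.9367 = 0.7400

Verification: ln(2) / 0.7400 = 0.9367 ✓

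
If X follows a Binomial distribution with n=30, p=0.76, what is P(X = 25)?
0.118913

We have X ~ Binomial(n=30, p=0.76).

For a Binomial distribution, the PMF gives us the probability of each outcome.

Using the PMF formula:
P(X = 25) = 0.118913

Rounded to 4 decimal places: 0.1189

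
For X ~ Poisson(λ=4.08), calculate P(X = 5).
0.159294

We have X ~ Poisson(λ=4.08).

For a Poisson distribution, the PMF gives us the probability of each outcome.

Using the PMF formula:
P(X = 5) = 0.159294

Rounded to 4 decimal places: 0.1593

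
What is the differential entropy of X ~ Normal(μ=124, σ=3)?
2.5176 nats

We have X ~ Normal(μ=124, σ=3).

The differential entropy measures the uncertainty or information content of the distribution.

For a Normal distribution with μ=124, σ=3:
h(X) = 2.5176 nats

(In bits, this would be 3.6321 bits.)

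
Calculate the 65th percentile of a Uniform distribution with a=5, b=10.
8.2500

We have X ~ Uniform(a=5, b=10).

We want to find x such that P(X ≤ x) = 0.65.

This is the 65th percentile, which means 65% of values fall below this point.

Using the inverse CDF (quantile function):
x = F⁻¹(0.65) = 8.2500

Verification: P(X ≤ 8.2500) = 0.65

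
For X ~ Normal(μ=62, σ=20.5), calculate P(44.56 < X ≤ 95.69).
0.752392

We have X ~ Normal(μ=62, σ=20.5).

To find P(44.56 < X ≤ 95.69), we use:
P(44.56 < X ≤ 95.69) = P(X ≤ 95.69) - P(X ≤ 44.56)
                 = F(95.69) - F(44.56)
                 = 0.949851 - 0.197459
                 = 0.752392

So there's approximately a 75.2% chance that X falls in this range.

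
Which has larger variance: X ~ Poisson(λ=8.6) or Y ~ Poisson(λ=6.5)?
X has larger variance (8.6000 > 6.5000)

Compute the variance for each distribution:

X ~ Poisson(λ=8.6):
Var(X) = 8.6000

Y ~ Poisson(λ=6.5):
Var(Y) = 6.5000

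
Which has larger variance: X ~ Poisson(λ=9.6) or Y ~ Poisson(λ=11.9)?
Y has larger variance (11.9000 > 9.6000)

Compute the variance for each distribution:

X ~ Poisson(λ=9.6):
Var(X) = 9.6000

Y ~ Poisson(λ=11.9):
Var(Y) = 11.9000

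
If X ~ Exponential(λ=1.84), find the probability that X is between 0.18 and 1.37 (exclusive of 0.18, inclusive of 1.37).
0.637666

We have X ~ Exponential(λ=1.84).

To find P(0.18 < X ≤ 1.37), we use:
P(0.18 < X ≤ 1.37) = P(X ≤ 1.37) - P(X ≤ 0.18)
                 = F(1.37) - F(0.18)
                 = 0.919605 - 0.281938
                 = 0.637666

So there's approximately a 63.8% chance that X falls in this range.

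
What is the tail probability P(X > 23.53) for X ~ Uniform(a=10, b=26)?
0.154375

We have X ~ Uniform(a=10, b=26).

P(X > 23.53) = 1 - P(X ≤ 23.53)
                = 1 - F(23.53)
                = 1 - 0.845625
                = 0.154375

So there's approximately a 15.4% chance that X exceeds 23.53.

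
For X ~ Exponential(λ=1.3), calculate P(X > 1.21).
0.207422

We have X ~ Exponential(λ=1.3).

P(X > 1.21) = 1 - P(X ≤ 1.21)
                = 1 - F(1.21)
                = 1 - 0.792578
                = 0.207422

So there's approximately a 20.7% chance that X exceeds 1.21.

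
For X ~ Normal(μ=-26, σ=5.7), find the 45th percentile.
-26.7163

We have X ~ Normal(μ=-26, σ=5.7).

We want to find x such that P(X ≤ x) = 0.45.

This is the 45th percentile, which means 45% of values fall below this point.

Using the inverse CDF (quantile function):
x = F⁻¹(0.45) = -26.7163

Verification: P(X ≤ -26.7163) = 0.45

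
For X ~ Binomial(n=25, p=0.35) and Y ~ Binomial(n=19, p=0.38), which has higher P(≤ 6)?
Y has higher probability (P(Y ≤ 6) = 0.3739 > P(X ≤ 6) = 0.1734)

Compute P(≤ 6) for each distribution:

X ~ Binomial(n=25, p=0.35):
P(X ≤ 6) = 0.1734

Y ~ Binomial(n=19, p=0.38):
P(Y ≤ 6) = 0.3739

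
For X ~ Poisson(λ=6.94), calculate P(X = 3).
0.053942

We have X ~ Poisson(λ=6.94).

For a Poisson distribution, the PMF gives us the probability of each outcome.

Using the PMF formula:
P(X = 3) = 0.053942

Rounded to 4 decimal places: 0.0539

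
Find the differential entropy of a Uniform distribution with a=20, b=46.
3.2581 nats

We have X ~ Uniform(a=20, b=46).

The differential entropy measures the uncertainty or information content of the distribution.

For a Uniform distribution with a=20, b=46:
h(X) = 3.2581 nats

(In bits, this would be 4.7004 bits.)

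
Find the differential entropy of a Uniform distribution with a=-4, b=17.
3.0445 nats

We have X ~ Uniform(a=-4, b=17).

The differential entropy measures the uncertainty or information content of the distribution.

For a Uniform distribution with a=-4, b=17:
h(X) = 3.0445 nats

(In bits, this would be 4.3923 bits.)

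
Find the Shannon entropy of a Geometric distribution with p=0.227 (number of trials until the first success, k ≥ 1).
2.3596 nats

We have X ~ Geometric(p=0.227) (number of trials until the first success, k ≥ 1).

The Shannon entropy measures the uncertainty or information content of the distribution.

For a Geometric distribution with p=0.227 (number of trials until the first success, k ≥ 1):
H(X) = 2.3596 nats

(In bits, this would be 3.4042 bits.)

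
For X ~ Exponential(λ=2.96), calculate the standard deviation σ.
0.3378

We have X ~ Exponential(λ=2.96).

For an Exponential distribution with λ=2.96:
σ = √Var(X) = 0.3378

The standard deviation is the square root of the variance.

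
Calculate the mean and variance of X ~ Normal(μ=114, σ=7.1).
E[X] = 114.0000, Var(X) = 50.4100

We have X ~ Normal(μ=114, σ=7.1).

For a Normal distribution with μ=114, σ=7.1:

Expected value:
E[X] = 114.0000

Variance:
Var(X) = 50.4100

Standard deviation:
σ = √Var(X) = 7.1000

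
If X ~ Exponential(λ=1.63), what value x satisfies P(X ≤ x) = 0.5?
0.4252

We have X ~ Exponential(λ=1.63).

We want to find x such that P(X ≤ x) = 0.5.

This is the 50th percentile, which means 50% of values fall below this point.

Using the inverse CDF (quantile function):
x = F⁻¹(0.5) = 0.4252

Verification: P(X ≤ 0.4252) = 0.5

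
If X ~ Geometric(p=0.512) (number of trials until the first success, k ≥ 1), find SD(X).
1.3644

We have X ~ Geometric(p=0.512) (number of trials until the first success, k ≥ 1).

For a Geometric distribution with p=0.512 (number of trials until the first success, k ≥ 1):
σ = √Var(X) = 1.3644

The standard deviation is the square root of the variance.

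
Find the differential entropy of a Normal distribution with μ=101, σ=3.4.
2.6427 nats

We have X ~ Normal(μ=101, σ=3.4).

The differential entropy measures the uncertainty or information content of the distribution.

For a Normal distribution with μ=101, σ=3.4:
h(X) = 2.6427 nats

(In bits, this would be 3.8126 bits.)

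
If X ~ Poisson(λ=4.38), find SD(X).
2.0928

We have X ~ Poisson(λ=4.38).

For a Poisson distribution with λ=4.38:
σ = √Var(X) = 2.0928

The standard deviation is the square root of the variance.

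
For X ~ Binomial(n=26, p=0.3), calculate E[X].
7.8000

We have X ~ Binomial(n=26, p=0.3).

For a Binomial distribution with n=26, p=0.3:
E[X] = 7.8000

This is the expected (average) value of X.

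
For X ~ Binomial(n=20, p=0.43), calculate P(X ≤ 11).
0.904245

We have X ~ Binomial(n=20, p=0.43).

The CDF gives us P(X ≤ k).

Using the CDF:
P(X ≤ 11) = 0.904245

This means there's approximately a 90.4% chance that X is at most 11.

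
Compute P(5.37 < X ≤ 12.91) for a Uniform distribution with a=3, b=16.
0.580000

We have X ~ Uniform(a=3, b=16).

To find P(5.37 < X ≤ 12.91), we use:
P(5.37 < X ≤ 12.91) = P(X ≤ 12.91) - P(X ≤ 5.37)
                 = F(12.91) - F(5.37)
                 = 0.762308 - 0.182308
                 = 0.580000

So there's approximately a 58.0% chance that X falls in this range.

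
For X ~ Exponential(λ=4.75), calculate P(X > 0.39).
0.156845

We have X ~ Exponential(λ=4.75).

P(X > 0.39) = 1 - P(X ≤ 0.39)
                = 1 - F(0.39)
                = 1 - 0.843155
                = 0.156845

So there's approximately a 15.7% chance that X exceeds 0.39.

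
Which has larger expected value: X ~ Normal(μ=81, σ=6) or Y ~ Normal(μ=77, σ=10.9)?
X has larger mean (81.0000 > 77.0000)

Compute the expected value for each distribution:

X ~ Normal(μ=81, σ=6):
E[X] = 81.0000

Y ~ Normal(μ=77, σ=10.9):
E[Y] = 77.0000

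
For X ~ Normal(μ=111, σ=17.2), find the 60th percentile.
115.3576

We have X ~ Normal(μ=111, σ=17.2).

We want to find x such that P(X ≤ x) = 0.6.

This is the 60th percentile, which means 60% of values fall below this point.

Using the inverse CDF (quantile function):
x = F⁻¹(0.6) = 115.3576

Verification: P(X ≤ 115.3576) = 0.6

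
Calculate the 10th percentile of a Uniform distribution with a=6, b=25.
7.9000

We have X ~ Uniform(a=6, b=25).

We want to find x such that P(X ≤ x) = 0.1.

This is the 10th percentile, which means 10% of values fall below this point.

Using the inverse CDF (quantile function):
x = F⁻¹(0.1) = 7.9000

Verification: P(X ≤ 7.9000) = 0.1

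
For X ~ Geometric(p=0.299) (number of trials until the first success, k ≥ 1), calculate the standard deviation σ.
2.8002

We have X ~ Geometric(p=0.299) (number of trials until the first success, k ≥ 1).

For a Geometric distribution with p=0.299 (number of trials until the first success, k ≥ 1):
σ = √Var(X) = 2.8002

The standard deviation is the square root of the variance.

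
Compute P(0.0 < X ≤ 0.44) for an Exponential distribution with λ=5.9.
0.925429

We have X ~ Exponential(λ=5.9).

To find P(0.0 < X ≤ 0.44), we use:
P(0.0 < X ≤ 0.44) = P(X ≤ 0.44) - P(X ≤ 0.0)
                 = F(0.44) - F(0.0)
                 = 0.925429 - 0.000000
                 = 0.925429

So there's approximately a 92.5% chance that X falls in this range.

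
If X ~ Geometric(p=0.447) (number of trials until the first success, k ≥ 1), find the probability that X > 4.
0.093519

We have X ~ Geometric(p=0.447) (number of trials until the first success, k ≥ 1).

P(X > 4) = 1 - P(X ≤ 4)
                = 1 - F(4)
                = 1 - 0.906481
                = 0.093519

So there's approximately a 9.4% chance that X exceeds 4.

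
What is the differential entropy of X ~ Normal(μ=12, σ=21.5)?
4.4870 nats

We have X ~ Normal(μ=12, σ=21.5).

The differential entropy measures the uncertainty or information content of the distribution.

For a Normal distribution with μ=12, σ=21.5:
h(X) = 4.4870 nats

(In bits, this would be 6.4734 bits.)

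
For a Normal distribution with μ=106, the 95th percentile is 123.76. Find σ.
σ = 10.7973

For X ~ Normal(μ, σ), the p-th percentile satisfies x = μ + z_p × σ,
where z_p = Φ⁻¹(p) is the standard normal quantile.

Step 1: z_{0.95} = Φ⁻¹(0.95) = 1.6449

Step 2: Solve for σ:
123.76 = 106 + 1.6449 × σ
σ = (123.76 - 106) / 1.6449
σ = 17.76 / 1.6449
σ = 10.7973

Verification: μ + z × σ = 106 + 1.6449 × 10.7973 = 123.76 ✓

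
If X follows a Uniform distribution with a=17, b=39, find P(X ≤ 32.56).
0.707273

We have X ~ Uniform(a=17, b=39).

The CDF gives us P(X ≤ k).

Using the CDF:
P(X ≤ 32.56) = 0.707273

This means there's approximately a 70.7% chance that X is at most 32.56.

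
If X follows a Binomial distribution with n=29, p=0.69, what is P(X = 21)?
0.151147

We have X ~ Binomial(n=29, p=0.69).

For a Binomial distribution, the PMF gives us the probability of each outcome.

Using the PMF formula:
P(X = 21) = 0.151147

Rounded to 4 decimal places: 0.1511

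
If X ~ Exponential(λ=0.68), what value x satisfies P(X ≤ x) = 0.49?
0.9902

We have X ~ Exponential(λ=0.68).

We want to find x such that P(X ≤ x) = 0.49.

This is the 49th percentile, which means 49% of values fall below this point.

Using the inverse CDF (quantile function):
x = F⁻¹(0.49) = 0.9902

Verification: P(X ≤ 0.9902) = 0.49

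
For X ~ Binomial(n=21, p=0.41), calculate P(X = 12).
0.057454

We have X ~ Binomial(n=21, p=0.41).

For a Binomial distribution, the PMF gives us the probability of each outcome.

Using the PMF formula:
P(X = 12) = 0.057454

Rounded to 4 decimal places: 0.0575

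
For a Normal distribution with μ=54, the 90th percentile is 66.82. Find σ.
σ = 10.0035

For X ~ Normal(μ, σ), the p-th percentile satisfies x = μ + z_p × σ,
where z_p = Φ⁻¹(p) is the standard normal quantile.

Step 1: z_{0.9} = Φ⁻¹(0.9) = 1.2816

Step 2: Solve for σ:
66.82 = 54 + 1.2816 × σ
σ = (66.82 - 54) / 1.2816
σ = 12.82 / 1.2816
σ = 10.0035

Verification: μ + z × σ = 54 + 1.2816 × 10.0035 = 66.82 ✓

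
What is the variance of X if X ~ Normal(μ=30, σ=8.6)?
73.9600

We have X ~ Normal(μ=30, σ=8.6).

For a Normal distribution with μ=30, σ=8.6:
Var(X) = 73.9600

The variance measures the spread of the distribution around the mean.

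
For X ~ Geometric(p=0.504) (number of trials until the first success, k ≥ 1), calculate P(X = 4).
0.061500

We have X ~ Geometric(p=0.504) (number of trials until the first success, k ≥ 1).

For a Geometric distribution, the PMF gives us the probability of each outcome.

Using the PMF formula:
P(X = 4) = 0.061500

Rounded to 4 decimal places: 0.0615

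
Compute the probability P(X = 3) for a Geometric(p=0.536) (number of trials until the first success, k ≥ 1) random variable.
0.115399

We have X ~ Geometric(p=0.536) (number of trials until the first success, k ≥ 1).

For a Geometric distribution, the PMF gives us the probability of each outcome.

Using the PMF formula:
P(X = 3) = 0.115399

Rounded to 4 decimal places: 0.1154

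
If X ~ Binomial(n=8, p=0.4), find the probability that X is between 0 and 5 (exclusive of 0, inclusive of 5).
0.933396

We have X ~ Binomial(n=8, p=0.4).

To find P(0 < X ≤ 5), we use:
P(0 < X ≤ 5) = P(X ≤ 5) - P(X ≤ 0)
                 = F(5) - F(0)
                 = 0.950193 - 0.016796
                 = 0.933396

So there's approximately a 93.3% chance that X falls in this range.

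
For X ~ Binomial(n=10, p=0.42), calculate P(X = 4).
0.248762

We have X ~ Binomial(n=10, p=0.42).

For a Binomial distribution, the PMF gives us the probability of each outcome.

Using the PMF formula:
P(X = 4) = 0.248762

Rounded to 4 decimal places: 0.2488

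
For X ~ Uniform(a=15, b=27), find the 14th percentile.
16.6800

We have X ~ Uniform(a=15, b=27).

We want to find x such that P(X ≤ x) = 0.14.

This is the 14th percentile, which means 14% of values fall below this point.

Using the inverse CDF (quantile function):
x = F⁻¹(0.14) = 16.6800

Verification: P(X ≤ 16.6800) = 0.14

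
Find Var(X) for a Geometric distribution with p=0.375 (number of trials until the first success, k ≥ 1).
4.4444

We have X ~ Geometric(p=0.375) (number of trials until the first success, k ≥ 1).

For a Geometric distribution with p=0.375 (number of trials until the first success, k ≥ 1):
Var(X) = 4.4444

The variance measures the spread of the distribution around the mean.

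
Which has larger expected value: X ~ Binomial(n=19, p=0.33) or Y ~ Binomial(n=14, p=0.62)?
Y has larger mean (8.6800 > 6.2700)

Compute the expected value for each distribution:

X ~ Binomial(n=19, p=0.33):
E[X] = 6.2700

Y ~ Binomial(n=14, p=0.62):
E[Y] = 8.6800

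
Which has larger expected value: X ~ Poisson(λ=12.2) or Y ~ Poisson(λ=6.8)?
X has larger mean (12.2000 > 6.8000)

Compute the expected value for each distribution:

X ~ Poisson(λ=12.2):
E[X] = 12.2000

Y ~ Poisson(λ=6.8):
E[Y] = 6.8000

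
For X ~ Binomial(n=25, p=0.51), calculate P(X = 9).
0.052666

We have X ~ Binomial(n=25, p=0.51).

For a Binomial distribution, the PMF gives us the probability of each outcome.

Using the PMF formula:
P(X = 9) = 0.052666

Rounded to 4 decimal places: 0.0527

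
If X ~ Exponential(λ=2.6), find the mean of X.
0.3846

We have X ~ Exponential(λ=2.6).

For an Exponential distribution with λ=2.6:
E[X] = 0.3846

This is the expected (average) value of X.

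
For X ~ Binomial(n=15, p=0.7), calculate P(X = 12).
0.170040

We have X ~ Binomial(n=15, p=0.7).

For a Binomial distribution, the PMF gives us the probability of each outcome.

Using the PMF formula:
P(X = 12) = 0.170040

Rounded to 4 decimal places: 0.1700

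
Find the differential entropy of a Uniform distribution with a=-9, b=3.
2.4849 nats

We have X ~ Uniform(a=-9, b=3).

The differential entropy measures the uncertainty or information content of the distribution.

For a Uniform distribution with a=-9, b=3:
h(X) = 2.4849 nats

(In bits, this would be 3.5850 bits.)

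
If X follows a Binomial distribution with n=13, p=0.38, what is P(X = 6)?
0.181954

We have X ~ Binomial(n=13, p=0.38).

For a Binomial distribution, the PMF gives us the probability of each outcome.

Using the PMF formula:
P(X = 6) = 0.181954

Rounded to 4 decimal places: 0.1820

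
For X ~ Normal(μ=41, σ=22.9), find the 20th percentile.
21.7269

We have X ~ Normal(μ=41, σ=22.9).

We want to find x such that P(X ≤ x) = 0.2.

This is the 20th percentile, which means 20% of values fall below this point.

Using the inverse CDF (quantile function):
x = F⁻¹(0.2) = 21.7269

Verification: P(X ≤ 21.7269) = 0.2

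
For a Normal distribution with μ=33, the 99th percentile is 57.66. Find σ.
σ = 10.6003

For X ~ Normal(μ, σ), the p-th percentile satisfies x = μ + z_p × σ,
where z_p = Φ⁻¹(p) is the standard normal quantile.

Step 1: z_{0.99} = Φ⁻¹(0.99) = 2.3263

Step 2: Solve for σ:
57.66 = 33 + 2.3263 × σ
σ = (57.66 - 33) / 2.3263
σ = 24.66 / 2.3263
σ = 10.6003

Verification: μ + z × σ = 33 + 2.3263 × 10.6003 = 57.66 ✓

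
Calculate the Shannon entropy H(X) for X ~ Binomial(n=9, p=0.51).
1.8227 nats

We have X ~ Binomial(n=9, p=0.51).

The Shannon entropy measures the uncertainty or information content of the distribution.

For a Binomial distribution with n=9, p=0.51:
H(X) = 1.8227 nats

(In bits, this would be 2.6296 bits.)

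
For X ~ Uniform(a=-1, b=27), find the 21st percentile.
4.8800

We have X ~ Uniform(a=-1, b=27).

We want to find x such that P(X ≤ x) = 0.21.

This is the 21st percentile, which means 21% of values fall below this point.

Using the inverse CDF (quantile function):
x = F⁻¹(0.21) = 4.8800

Verification: P(X ≤ 4.8800) = 0.21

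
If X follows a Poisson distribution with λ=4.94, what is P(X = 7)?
0.101916

We have X ~ Poisson(λ=4.94).

For a Poisson distribution, the PMF gives us the probability of each outcome.

Using the PMF formula:
P(X = 7) = 0.101916

Rounded to 4 decimal places: 0.1019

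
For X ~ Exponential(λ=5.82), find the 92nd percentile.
0.4340

We have X ~ Exponential(λ=5.82).

We want to find x such that P(X ≤ x) = 0.92.

This is the 92nd percentile, which means 92% of values fall below this point.

Using the inverse CDF (quantile function):
x = F⁻¹(0.92) = 0.4340

Verification: P(X ≤ 0.4340) = 0.92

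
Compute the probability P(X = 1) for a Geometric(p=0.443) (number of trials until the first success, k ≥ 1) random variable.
0.443000

We have X ~ Geometric(p=0.443) (number of trials until the first success, k ≥ 1).

For a Geometric distribution, the PMF gives us the probability of each outcome.

Using the PMF formula:
P(X = 1) = 0.443000

Rounded to 4 decimal places: 0.4430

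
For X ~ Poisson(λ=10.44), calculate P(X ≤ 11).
0.645794

We have X ~ Poisson(λ=10.44).

The CDF gives us P(X ≤ k).

Using the CDF:
P(X ≤ 11) = 0.645794

This means there's approximately a 64.6% chance that X is at most 11.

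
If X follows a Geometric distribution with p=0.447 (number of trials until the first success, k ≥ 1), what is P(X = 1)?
0.447000

We have X ~ Geometric(p=0.447) (number of trials until the first success, k ≥ 1).

For a Geometric distribution, the PMF gives us the probability of each outcome.

Using the PMF formula:
P(X = 1) = 0.447000

Rounded to 4 decimal places: 0.4470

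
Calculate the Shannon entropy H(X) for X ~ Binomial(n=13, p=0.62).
1.9760 nats

We have X ~ Binomial(n=13, p=0.62).

The Shannon entropy measures the uncertainty or information content of the distribution.

For a Binomial distribution with n=13, p=0.62:
H(X) = 1.9760 nats

(In bits, this would be 2.8508 bits.)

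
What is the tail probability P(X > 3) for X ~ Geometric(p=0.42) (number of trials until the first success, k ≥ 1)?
0.195112

We have X ~ Geometric(p=0.42) (number of trials until the first success, k ≥ 1).

P(X > 3) = 1 - P(X ≤ 3)
                = 1 - F(3)
                = 1 - 0.804888
                = 0.195112

So there's approximately a 19.5% chance that X exceeds 3.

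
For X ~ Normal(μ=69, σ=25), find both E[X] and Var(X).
E[X] = 69.0000, Var(X) = 625.0000

We have X ~ Normal(μ=69, σ=25).

For a Normal distribution with μ=69, σ=25:

Expected value:
E[X] = 69.0000

Variance:
Var(X) = 625.0000

Standard deviation:
σ = √Var(X) = 25.0000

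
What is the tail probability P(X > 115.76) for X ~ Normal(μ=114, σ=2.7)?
0.257248

We have X ~ Normal(μ=114, σ=2.7).

P(X > 115.76) = 1 - P(X ≤ 115.76)
                = 1 - F(115.76)
                = 1 - 0.742752
                = 0.257248

So there's approximately a 25.7% chance that X exceeds 115.76.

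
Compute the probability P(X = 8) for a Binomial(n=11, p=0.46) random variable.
0.052087

We have X ~ Binomial(n=11, p=0.46).

For a Binomial distribution, the PMF gives us the probability of each outcome.

Using the PMF formula:
P(X = 8) = 0.052087

Rounded to 4 decimal places: 0.0521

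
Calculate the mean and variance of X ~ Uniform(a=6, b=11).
E[X] = 8.5000, Var(X) = 2.0833

We have X ~ Uniform(a=6, b=11).

For a Uniform distribution with a=6, b=11:

Expected value:
E[X] = 8.5000

Variance:
Var(X) = 2.0833

Standard deviation:
σ = √Var(X) = 1.4434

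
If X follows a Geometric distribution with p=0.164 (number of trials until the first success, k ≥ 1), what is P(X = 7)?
0.055986

We have X ~ Geometric(p=0.164) (number of trials until the first success, k ≥ 1).

For a Geometric distribution, the PMF gives us the probability of each outcome.

Using the PMF formula:
P(X = 7) = 0.055986

Rounded to 4 decimal places: 0.0560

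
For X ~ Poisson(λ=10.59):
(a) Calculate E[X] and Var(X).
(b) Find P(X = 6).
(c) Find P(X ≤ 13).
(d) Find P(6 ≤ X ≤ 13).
(a) E[X] = 10.5900, Var(X) = 10.5900
(b) P(X = 6) = 0.049302
(c) P(X ≤ 13) = 0.817765
(d) P(6 ≤ X ≤ 13) = 0.769959

We have X ~ Poisson(λ=10.59).

(a) Moments:
E[X] = 10.5900
Var(X) = 10.5900
σ = √Var(X) = 3.2542

(b) Point probability using PMF:
P(X = 6) = 0.049302

(c) Cumulative probability using CDF:
P(X ≤ 13) = F(13) = 0.817765

(d) Range probability:
P(6 ≤ X ≤ 13) = P(X ≤ 13) - P(X ≤ 5)
                   = F(13) - F(5)
                   = 0.817765 - 0.047806
                   = 0.769959

This means approximately 77.0% of outcomes fall in the interval [6, 13].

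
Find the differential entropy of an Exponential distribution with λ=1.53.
0.5747 nats

We have X ~ Exponential(λ=1.53).

The differential entropy measures the uncertainty or information content of the distribution.

For an Exponential distribution with λ=1.53:
h(X) = 0.5747 nats

(In bits, this would be 0.8292 bits.)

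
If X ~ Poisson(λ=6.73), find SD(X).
2.5942

We have X ~ Poisson(λ=6.73).

For a Poisson distribution with λ=6.73:
σ = √Var(X) = 2.5942

The standard deviation is the square root of the variance.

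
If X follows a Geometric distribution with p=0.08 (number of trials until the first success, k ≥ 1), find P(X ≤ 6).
0.393645

We have X ~ Geometric(p=0.08) (number of trials until the first success, k ≥ 1).

The CDF gives us P(X ≤ k).

Using the CDF:
P(X ≤ 6) = 0.393645

This means there's approximately a 39.4% chance that X is at most 6.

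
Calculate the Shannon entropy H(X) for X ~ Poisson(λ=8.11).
2.4544 nats

We have X ~ Poisson(λ=8.11).

The Shannon entropy measures the uncertainty or information content of the distribution.

For a Poisson distribution with λ=8.11:
H(X) = 2.4544 nats

(In bits, this would be 3.5410 bits.)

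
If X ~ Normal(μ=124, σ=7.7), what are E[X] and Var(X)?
E[X] = 124.0000, Var(X) = 59.2900

We have X ~ Normal(μ=124, σ=7.7).

For a Normal distribution with μ=124, σ=7.7:

Expected value:
E[X] = 124.0000

Variance:
Var(X) = 59.2900

Standard deviation:
σ = √Var(X) = 7.7000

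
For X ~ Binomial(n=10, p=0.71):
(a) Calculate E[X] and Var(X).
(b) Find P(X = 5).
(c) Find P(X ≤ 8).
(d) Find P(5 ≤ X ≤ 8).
(a) E[X] = 7.1000, Var(X) = 2.0590
(b) P(X = 5) = 0.093257
(c) P(X ≤ 8) = 0.834487
(d) P(5 ≤ X ≤ 8) = 0.794094

We have X ~ Binomial(n=10, p=0.71).

(a) Moments:
E[X] = 7.1000
Var(X) = 2.0590
σ = √Var(X) = 1.4349

(b) Point probability using PMF:
P(X = 5) = 0.093257

(c) Cumulative probability using CDF:
P(X ≤ 8) = F(8) = 0.834487

(d) Range probability:
P(5 ≤ X ≤ 8) = P(X ≤ 8) - P(X ≤ 4)
                   = F(8) - F(4)
                   = 0.834487 - 0.040393
                   = 0.794094

This means approximately 79.4% of outcomes fall in the interval [5, 8].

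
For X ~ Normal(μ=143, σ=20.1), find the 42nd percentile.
138.9419

We have X ~ Normal(μ=143, σ=20.1).

We want to find x such that P(X ≤ x) = 0.42.

This is the 42nd percentile, which means 42% of values fall below this point.

Using the inverse CDF (quantile function):
x = F⁻¹(0.42) = 138.9419

Verification: P(X ≤ 138.9419) = 0.42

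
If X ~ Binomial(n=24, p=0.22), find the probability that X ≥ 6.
0.438639

We have X ~ Binomial(n=24, p=0.22).

For discrete distributions, P(X ≥ 6) = 1 - P(X ≤ 5).

P(X ≤ 5) = 0.561361
P(X ≥ 6) = 1 - 0.561361 = 0.438639

So there's approximately a 43.9% chance that X is at least 6.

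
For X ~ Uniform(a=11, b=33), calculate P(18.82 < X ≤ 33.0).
0.644545

We have X ~ Uniform(a=11, b=33).

To find P(18.82 < X ≤ 33.0), we use:
P(18.82 < X ≤ 33.0) = P(X ≤ 33.0) - P(X ≤ 18.82)
                 = F(33.0) - F(18.82)
                 = 1.000000 - 0.355455
                 = 0.644545

So there's approximately a 64.5% chance that X falls in this range.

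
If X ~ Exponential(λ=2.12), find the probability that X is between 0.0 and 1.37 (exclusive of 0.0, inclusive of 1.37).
0.945218

We have X ~ Exponential(λ=2.12).

To find P(0.0 < X ≤ 1.37), we use:
P(0.0 < X ≤ 1.37) = P(X ≤ 1.37) - P(X ≤ 0.0)
                 = F(1.37) - F(0.0)
                 = 0.945218 - 0.000000
                 = 0.945218

So there's approximately a 94.5% chance that X falls in this range.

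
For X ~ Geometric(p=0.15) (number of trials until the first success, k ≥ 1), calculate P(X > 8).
0.272491

We have X ~ Geometric(p=0.15) (number of trials until the first success, k ≥ 1).

P(X > 8) = 1 - P(X ≤ 8)
                = 1 - F(8)
                = 1 - 0.727509
                = 0.272491

So there's approximately a 27.2% chance that X exceeds 8.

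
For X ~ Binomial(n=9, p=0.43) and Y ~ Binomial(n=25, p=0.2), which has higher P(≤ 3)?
X has higher probability (P(X ≤ 3) = 0.4087 > P(Y ≤ 3) = 0.2340)

Compute P(≤ 3) for each distribution:

X ~ Binomial(n=9, p=0.43):
P(X ≤ 3) = 0.4087

Y ~ Binomial(n=25, p=0.2):
P(Y ≤ 3) = 0.2340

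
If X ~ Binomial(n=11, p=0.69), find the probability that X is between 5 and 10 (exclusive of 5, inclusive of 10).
0.893032

We have X ~ Binomial(n=11, p=0.69).

To find P(5 < X ≤ 10), we use:
P(5 < X ≤ 10) = P(X ≤ 10) - P(X ≤ 5)
                 = F(10) - F(5)
                 = 0.983121 - 0.090089
                 = 0.893032

So there's approximately a 89.3% chance that X falls in this range.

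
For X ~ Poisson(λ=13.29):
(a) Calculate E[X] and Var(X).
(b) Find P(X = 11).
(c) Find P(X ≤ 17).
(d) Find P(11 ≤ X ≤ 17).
(a) E[X] = 13.2900, Var(X) = 13.2900
(b) P(X = 11) = 0.096793
(c) P(X ≤ 17) = 0.873814
(d) P(11 ≤ X ≤ 17) = 0.646200

We have X ~ Poisson(λ=13.29).

(a) Moments:
E[X] = 13.2900
Var(X) = 13.2900
σ = √Var(X) = 3.6455

(b) Point probability using PMF:
P(X = 11) = 0.096793

(c) Cumulative probability using CDF:
P(X ≤ 17) = F(17) = 0.873814

(d) Range probability:
P(11 ≤ X ≤ 17) = P(X ≤ 17) - P(X ≤ 10)
                   = F(17) - F(10)
                   = 0.873814 - 0.227614
                   = 0.646200

This means approximately 64.6% of outcomes fall in the interval [11, 17].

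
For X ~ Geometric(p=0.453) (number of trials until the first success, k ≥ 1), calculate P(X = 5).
0.040555

We have X ~ Geometric(p=0.453) (number of trials until the first success, k ≥ 1).

For a Geometric distribution, the PMF gives us the probability of each outcome.

Using the PMF formula:
P(X = 5) = 0.040555

Rounded to 4 decimal places: 0.0406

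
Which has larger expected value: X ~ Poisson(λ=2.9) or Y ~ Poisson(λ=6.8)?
Y has larger mean (6.8000 > 2.9000)

Compute the expected value for each distribution:

X ~ Poisson(λ=2.9):
E[X] = 2.9000

Y ~ Poisson(λ=6.8):
E[Y] = 6.8000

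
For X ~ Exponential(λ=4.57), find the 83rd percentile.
0.3877

We have X ~ Exponential(λ=4.57).

We want to find x such that P(X ≤ x) = 0.83.

This is the 83rd percentile, which means 83% of values fall below this point.

Using the inverse CDF (quantile function):
x = F⁻¹(0.83) = 0.3877

Verification: P(X ≤ 0.3877) = 0.83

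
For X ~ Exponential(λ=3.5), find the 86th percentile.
0.5617

We have X ~ Exponential(λ=3.5).

We want to find x such that P(X ≤ x) = 0.86.

This is the 86th percentile, which means 86% of values fall below this point.

Using the inverse CDF (quantile function):
x = F⁻¹(0.86) = 0.5617

Verification: P(X ≤ 0.5617) = 0.86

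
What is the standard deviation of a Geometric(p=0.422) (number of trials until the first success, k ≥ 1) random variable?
1.8016

We have X ~ Geometric(p=0.422) (number of trials until the first success, k ≥ 1).

For a Geometric distribution with p=0.422 (number of trials until the first success, k ≥ 1):
σ = √Var(X) = 1.8016

The standard deviation is the square root of the variance.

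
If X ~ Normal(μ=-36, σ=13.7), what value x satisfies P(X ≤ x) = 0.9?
-18.4427

We have X ~ Normal(μ=-36, σ=13.7).

We want to find x such that P(X ≤ x) = 0.9.

This is the 90th percentile, which means 90% of values fall below this point.

Using the inverse CDF (quantile function):
x = F⁻¹(0.9) = -18.4427

Verification: P(X ≤ -18.4427) = 0.9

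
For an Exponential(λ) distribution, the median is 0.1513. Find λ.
λ = 4.5813

For X ~ Exponential(λ), the CDF is F(x) = 1 - e^(-λx).
The median m satisfies F(m) = 0.5:
1 - e^(-λm) = 0.5
e^(-λm) = 0.5
λm = ln(2)
m = ln(2) / λ

Given m = 0.1513:
λ = ln(2) / 0.1513 = 0.693147 / 0.1513 = 4.5813

Verification: ln(2) / 4.5813 = 0.1513 ✓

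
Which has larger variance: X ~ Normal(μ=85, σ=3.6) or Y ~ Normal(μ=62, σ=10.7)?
Y has larger variance (114.4900 > 12.9600)

Compute the variance for each distribution:

X ~ Normal(μ=85, σ=3.6):
Var(X) = 12.9600

Y ~ Normal(μ=62, σ=10.7):
Var(Y) = 114.4900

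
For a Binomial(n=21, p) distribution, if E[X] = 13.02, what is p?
p = 0.62

For a Binomial(n, p) distribution:
E[X] = n × p

Given n = 21 and E[X] = 13.02:
13.02 = 21 × p
p = 13.02 / 21 = 0.62

Verification: Binomial(21, 0.62) has E[X] = 13.02 ✓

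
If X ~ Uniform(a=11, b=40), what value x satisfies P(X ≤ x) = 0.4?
22.6000

We have X ~ Uniform(a=11, b=40).

We want to find x such that P(X ≤ x) = 0.4.

This is the 40th percentile, which means 40% of values fall below this point.

Using the inverse CDF (quantile function):
x = F⁻¹(0.4) = 22.6000

Verification: P(X ≤ 22.6000) = 0.4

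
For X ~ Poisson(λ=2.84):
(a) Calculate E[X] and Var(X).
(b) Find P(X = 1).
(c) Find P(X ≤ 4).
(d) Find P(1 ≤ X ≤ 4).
(a) E[X] = 2.8400, Var(X) = 2.8400
(b) P(X = 1) = 0.165929
(c) P(X ≤ 4) = 0.841394
(d) P(1 ≤ X ≤ 4) = 0.782968

We have X ~ Poisson(λ=2.84).

(a) Moments:
E[X] = 2.8400
Var(X) = 2.8400
σ = √Var(X) = 1.6852

(b) Point probability using PMF:
P(X = 1) = 0.165929

(c) Cumulative probability using CDF:
P(X ≤ 4) = F(4) = 0.841394

(d) Range probability:
P(1 ≤ X ≤ 4) = P(X ≤ 4) - P(X ≤ 0)
                   = F(4) - F(0)
                   = 0.841394 - 0.058426
                   = 0.782968

This means approximately 78.3% of outcomes fall in the interval [1, 4].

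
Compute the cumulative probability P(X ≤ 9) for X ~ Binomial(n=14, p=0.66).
0.545815

We have X ~ Binomial(n=14, p=0.66).

The CDF gives us P(X ≤ k).

Using the CDF:
P(X ≤ 9) = 0.545815

This means there's approximately a 54.6% chance that X is at most 9.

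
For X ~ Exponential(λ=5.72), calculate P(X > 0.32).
0.160349

We have X ~ Exponential(λ=5.72).

P(X > 0.32) = 1 - P(X ≤ 0.32)
                = 1 - F(0.32)
                = 1 - 0.839651
                = 0.160349

So there's approximately a 16.0% chance that X exceeds 0.32.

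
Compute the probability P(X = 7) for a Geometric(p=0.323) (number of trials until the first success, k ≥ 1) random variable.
0.031098

We have X ~ Geometric(p=0.323) (number of trials until the first success, k ≥ 1).

For a Geometric distribution, the PMF gives us the probability of each outcome.

Using the PMF formula:
P(X = 7) = 0.031098

Rounded to 4 decimal places: 0.0311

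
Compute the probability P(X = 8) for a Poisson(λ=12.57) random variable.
0.053713

We have X ~ Poisson(λ=12.57).

For a Poisson distribution, the PMF gives us the probability of each outcome.

Using the PMF formula:
P(X = 8) = 0.053713

Rounded to 4 decimal places: 0.0537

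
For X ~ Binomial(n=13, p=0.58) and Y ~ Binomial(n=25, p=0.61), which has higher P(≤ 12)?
X has higher probability (P(X ≤ 12) = 0.9992 > P(Y ≤ 12) = 0.1303)

Compute P(≤ 12) for each distribution:

X ~ Binomial(n=13, p=0.58):
P(X ≤ 12) = 0.9992

Y ~ Binomial(n=25, p=0.61):
P(Y ≤ 12) = 0.1303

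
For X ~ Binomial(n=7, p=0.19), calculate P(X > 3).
0.027928

We have X ~ Binomial(n=7, p=0.19).

P(X > 3) = 1 - P(X ≤ 3)
                = 1 - F(3)
                = 1 - 0.972072
                = 0.027928

So there's approximately a 2.8% chance that X exceeds 3.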